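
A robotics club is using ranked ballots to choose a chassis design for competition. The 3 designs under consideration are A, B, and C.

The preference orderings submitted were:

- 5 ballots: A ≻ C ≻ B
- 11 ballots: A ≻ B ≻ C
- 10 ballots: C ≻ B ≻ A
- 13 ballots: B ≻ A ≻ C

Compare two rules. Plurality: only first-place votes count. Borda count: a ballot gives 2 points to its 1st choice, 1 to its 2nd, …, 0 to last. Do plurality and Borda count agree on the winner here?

No

Plurality first-place counts: A 16, B 13, C 10 → A.
Borda totals: A 45, B 47, C 25 → B.
The two rules disagree: plurality picks A, Borda picks B.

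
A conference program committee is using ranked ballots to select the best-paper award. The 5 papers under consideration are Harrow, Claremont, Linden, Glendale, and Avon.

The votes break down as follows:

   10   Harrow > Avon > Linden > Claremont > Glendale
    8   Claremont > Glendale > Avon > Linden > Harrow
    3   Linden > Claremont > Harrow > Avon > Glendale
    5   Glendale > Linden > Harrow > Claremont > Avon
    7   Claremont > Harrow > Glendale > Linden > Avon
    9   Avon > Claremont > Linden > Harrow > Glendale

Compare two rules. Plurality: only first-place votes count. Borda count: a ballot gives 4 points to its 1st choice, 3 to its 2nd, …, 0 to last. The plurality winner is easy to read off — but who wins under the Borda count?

Claremont

Plurality first-place counts: Harrow 10, Claremont 15, Linden 3, Glendale 5, Avon 9 → Claremont.
Borda totals: Harrow 86, Claremont 111, Linden 80, Glendale 58, Avon 85 → Claremont.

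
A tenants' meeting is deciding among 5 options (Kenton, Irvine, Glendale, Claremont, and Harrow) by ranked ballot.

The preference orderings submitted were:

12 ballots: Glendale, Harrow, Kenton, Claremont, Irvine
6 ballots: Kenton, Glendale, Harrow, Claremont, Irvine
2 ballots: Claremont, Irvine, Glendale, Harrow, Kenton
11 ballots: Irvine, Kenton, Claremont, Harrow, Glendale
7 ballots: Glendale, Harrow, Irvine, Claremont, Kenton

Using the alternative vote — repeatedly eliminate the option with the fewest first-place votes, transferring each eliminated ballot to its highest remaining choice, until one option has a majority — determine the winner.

Round 1: Glendale 19, Irvine 11, Kenton 6, Claremont 2, Harrow 0. Harrow has the fewest and is eliminated.
Round 2: Glendale 19, Irvine 11, Kenton 6, Claremont 2. Claremont has the fewest and is eliminated.
Round 3: Glendale 19, Irvine 13, Kenton 6. Kenton has the fewest and is eliminated.
Round 4: Glendale 25, Irvine 13. Glendale has a majority.

Glendale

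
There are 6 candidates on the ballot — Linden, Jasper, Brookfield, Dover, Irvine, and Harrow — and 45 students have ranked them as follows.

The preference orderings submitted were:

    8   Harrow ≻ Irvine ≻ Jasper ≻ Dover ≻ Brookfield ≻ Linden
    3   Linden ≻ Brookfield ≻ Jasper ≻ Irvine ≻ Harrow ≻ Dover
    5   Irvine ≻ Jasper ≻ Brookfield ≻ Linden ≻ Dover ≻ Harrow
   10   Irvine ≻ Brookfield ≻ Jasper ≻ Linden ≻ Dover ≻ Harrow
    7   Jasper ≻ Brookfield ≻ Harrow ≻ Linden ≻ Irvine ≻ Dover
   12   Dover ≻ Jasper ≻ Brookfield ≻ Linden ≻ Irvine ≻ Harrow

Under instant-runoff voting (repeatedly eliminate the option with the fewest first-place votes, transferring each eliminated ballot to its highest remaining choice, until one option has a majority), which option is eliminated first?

Round 1: Irvine 15, Dover 12, Harrow 8, Jasper 7, Linden 3, Brookfield 0. Brookfield has the fewest and is eliminated.
Round 2: Irvine 15, Dover 12, Harrow 8, Jasper 7, Linden 3. Linden has the fewest and is eliminated.
Round 3: Irvine 15, Dover 12, Jasper 10, Harrow 8. Harrow has the fewest and is eliminated.
Round 4: Irvine 23, Dover 12, Jasper 10. Irvine has a majority.

Brookfield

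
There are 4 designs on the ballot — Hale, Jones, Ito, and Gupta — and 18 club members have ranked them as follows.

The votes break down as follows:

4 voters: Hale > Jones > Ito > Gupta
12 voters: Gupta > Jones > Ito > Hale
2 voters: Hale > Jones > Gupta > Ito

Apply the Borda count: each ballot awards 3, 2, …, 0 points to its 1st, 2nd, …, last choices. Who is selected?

Gupta

Borda scores:
  Hale: 4·3 + 12·0 + 2·3 = 18
  Jones: 4·2 + 12·2 + 2·2 = 36
  Ito: 4·1 + 12·1 + 2·0 = 16
  Gupta: 4·0 + 12·3 + 2·1 = 38
Gupta has the highest total.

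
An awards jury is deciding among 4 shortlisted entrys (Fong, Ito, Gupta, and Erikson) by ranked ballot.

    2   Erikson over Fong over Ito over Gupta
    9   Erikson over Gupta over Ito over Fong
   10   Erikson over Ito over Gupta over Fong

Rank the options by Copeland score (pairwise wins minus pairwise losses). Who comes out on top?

Pairwise results:
  Fong vs Ito: Ito wins 19–2.
  Fong vs Gupta: Gupta wins 19–2.
  Fong vs Erikson: Erikson wins 21–0.
  Ito vs Gupta: Ito wins 12–9.
  Ito vs Erikson: Erikson wins 21–0.
  Gupta vs Erikson: Erikson wins 21–0.
Copeland scores (wins − losses):
  Fong: 0 − 3 = -3
  Ito: 2 − 1 = 1
  Gupta: 1 − 2 = -1
  Erikson: 3 − 0 = 3
Erikson has the best Copeland score.

Erikson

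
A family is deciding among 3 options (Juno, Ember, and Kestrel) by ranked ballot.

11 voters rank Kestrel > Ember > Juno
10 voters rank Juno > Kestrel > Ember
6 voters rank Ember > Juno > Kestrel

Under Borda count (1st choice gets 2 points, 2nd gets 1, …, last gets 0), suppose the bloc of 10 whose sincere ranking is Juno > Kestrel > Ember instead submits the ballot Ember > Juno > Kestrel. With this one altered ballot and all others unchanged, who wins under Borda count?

Borda totals with the altered ballot: Juno 16, Ember 43, Kestrel 22.
The switch changes the winner from Kestrel to Ember.

Ember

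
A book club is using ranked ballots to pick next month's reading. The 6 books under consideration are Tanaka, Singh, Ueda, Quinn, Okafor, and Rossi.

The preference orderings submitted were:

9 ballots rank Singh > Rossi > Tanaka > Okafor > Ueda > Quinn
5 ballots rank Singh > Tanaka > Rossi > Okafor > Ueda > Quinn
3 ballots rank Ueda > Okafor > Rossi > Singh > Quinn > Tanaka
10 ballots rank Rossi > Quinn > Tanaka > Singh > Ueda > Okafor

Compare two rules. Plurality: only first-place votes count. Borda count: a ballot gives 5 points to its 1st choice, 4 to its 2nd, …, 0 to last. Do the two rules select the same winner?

No

Plurality first-place counts: Tanaka 0, Singh 14, Ueda 3, Quinn 0, Okafor 0, Rossi 10 → Singh.
Borda totals: Tanaka 77, Singh 96, Ueda 39, Quinn 43, Okafor 40, Rossi 110 → Rossi.
The two rules disagree: plurality picks Singh, Borda picks Rossi.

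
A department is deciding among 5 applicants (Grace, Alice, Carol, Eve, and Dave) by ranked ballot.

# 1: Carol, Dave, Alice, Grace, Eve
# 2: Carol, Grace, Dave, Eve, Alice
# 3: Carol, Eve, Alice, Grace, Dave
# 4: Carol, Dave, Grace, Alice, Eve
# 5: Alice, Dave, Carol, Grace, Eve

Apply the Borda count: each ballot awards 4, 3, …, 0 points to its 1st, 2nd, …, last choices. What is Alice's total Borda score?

9

Borda scores:
  Grace: 1 + 3 + 1 + 2 + 1 = 8
  Alice: 2 + 0 + 2 + 1 + 4 = 9
  Carol: 4 + 4 + 4 + 4 + 2 = 18
  Eve: 0 + 1 + 3 + 0 + 0 = 4
  Dave: 3 + 2 + 0 + 3 + 3 = 11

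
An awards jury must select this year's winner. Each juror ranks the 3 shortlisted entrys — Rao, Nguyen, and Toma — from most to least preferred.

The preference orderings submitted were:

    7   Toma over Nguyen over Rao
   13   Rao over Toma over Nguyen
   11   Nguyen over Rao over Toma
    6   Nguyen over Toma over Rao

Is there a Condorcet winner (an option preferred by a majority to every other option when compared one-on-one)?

Head-to-head results (37 voters total):
Rao vs Nguyen: Nguyen wins 24–13.
Rao vs Toma: Rao wins 24–13.
Nguyen vs Toma: Toma wins 20–17.
No candidate beats all others: Rao beats Toma beats Nguyen beats Rao, a majority cycle.

No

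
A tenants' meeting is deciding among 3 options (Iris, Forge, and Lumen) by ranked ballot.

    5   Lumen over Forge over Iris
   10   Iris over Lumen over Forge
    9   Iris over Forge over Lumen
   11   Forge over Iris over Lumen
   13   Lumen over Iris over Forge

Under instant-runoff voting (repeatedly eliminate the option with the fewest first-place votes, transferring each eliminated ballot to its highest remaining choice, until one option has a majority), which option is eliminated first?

Round 1: Iris 19, Lumen 18, Forge 11. Forge has the fewest and is eliminated.
Round 2: Iris 30, Lumen 18. Iris has a majority.

Forge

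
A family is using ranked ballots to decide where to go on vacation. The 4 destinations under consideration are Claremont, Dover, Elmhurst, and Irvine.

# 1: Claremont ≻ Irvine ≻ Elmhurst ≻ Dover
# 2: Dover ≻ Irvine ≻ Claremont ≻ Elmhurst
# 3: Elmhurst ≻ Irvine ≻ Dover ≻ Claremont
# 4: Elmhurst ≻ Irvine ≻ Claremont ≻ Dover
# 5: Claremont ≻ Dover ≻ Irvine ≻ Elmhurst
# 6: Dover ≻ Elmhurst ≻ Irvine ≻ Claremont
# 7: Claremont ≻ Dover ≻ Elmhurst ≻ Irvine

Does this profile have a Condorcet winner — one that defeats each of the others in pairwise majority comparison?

Head-to-head results (7 voters total):
Claremont vs Dover: Claremont wins 4–3.
Claremont vs Elmhurst: Claremont wins 4–3.
Claremont vs Irvine: Irvine wins 4–3.
Dover vs Elmhurst: Dover wins 4–3.
Dover vs Irvine: Dover wins 4–3.
Elmhurst vs Irvine: Elmhurst wins 4–3.
No candidate beats all others: Claremont beats Dover beats Irvine beats Claremont, a majority cycle.

No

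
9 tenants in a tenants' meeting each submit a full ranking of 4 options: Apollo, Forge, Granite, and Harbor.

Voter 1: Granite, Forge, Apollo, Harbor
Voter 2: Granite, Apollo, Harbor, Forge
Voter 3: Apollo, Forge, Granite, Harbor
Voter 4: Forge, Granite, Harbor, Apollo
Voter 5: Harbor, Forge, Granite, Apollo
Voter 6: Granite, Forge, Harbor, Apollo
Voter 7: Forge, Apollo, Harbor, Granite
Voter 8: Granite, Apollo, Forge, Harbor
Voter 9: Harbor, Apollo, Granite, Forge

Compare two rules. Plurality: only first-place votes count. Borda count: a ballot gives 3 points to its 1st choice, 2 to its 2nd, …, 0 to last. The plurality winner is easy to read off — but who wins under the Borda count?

Plurality first-place counts: Apollo 1, Forge 2, Granite 4, Harbor 2 → Granite.
Borda totals: Apollo 12, Forge 15, Granite 17, Harbor 10 → Granite.

Granite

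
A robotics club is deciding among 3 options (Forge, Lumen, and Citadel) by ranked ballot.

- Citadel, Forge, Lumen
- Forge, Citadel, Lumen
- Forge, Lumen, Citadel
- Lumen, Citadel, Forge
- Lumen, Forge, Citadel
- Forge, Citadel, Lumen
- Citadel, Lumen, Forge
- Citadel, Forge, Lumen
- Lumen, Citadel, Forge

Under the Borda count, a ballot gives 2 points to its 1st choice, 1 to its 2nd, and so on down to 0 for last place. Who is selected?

Borda scores:
  Forge: 1 + 2 + 2 + 0 + 1 + 2 + 0 + 1 + 0 = 9
  Lumen: 0 + 0 + 1 + 2 + 2 + 0 + 1 + 0 + 2 = 8
  Citadel: 2 + 1 + 0 + 1 + 0 + 1 + 2 + 2 + 1 = 10
Citadel has the highest total.

Citadel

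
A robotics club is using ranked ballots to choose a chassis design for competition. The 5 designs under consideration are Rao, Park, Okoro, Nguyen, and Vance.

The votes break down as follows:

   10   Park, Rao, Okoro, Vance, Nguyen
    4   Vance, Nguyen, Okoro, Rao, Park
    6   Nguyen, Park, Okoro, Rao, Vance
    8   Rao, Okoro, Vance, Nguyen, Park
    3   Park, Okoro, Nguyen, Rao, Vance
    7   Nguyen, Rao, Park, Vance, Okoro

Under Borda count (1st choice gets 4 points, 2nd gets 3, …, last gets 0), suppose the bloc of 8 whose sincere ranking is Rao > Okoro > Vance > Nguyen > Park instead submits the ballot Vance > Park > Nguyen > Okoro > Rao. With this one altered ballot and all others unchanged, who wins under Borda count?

Park

Borda totals with the altered ballot: Rao 64, Park 108, Okoro 57, Nguyen 86, Vance 65.
The switch changes the winner from Rao to Park.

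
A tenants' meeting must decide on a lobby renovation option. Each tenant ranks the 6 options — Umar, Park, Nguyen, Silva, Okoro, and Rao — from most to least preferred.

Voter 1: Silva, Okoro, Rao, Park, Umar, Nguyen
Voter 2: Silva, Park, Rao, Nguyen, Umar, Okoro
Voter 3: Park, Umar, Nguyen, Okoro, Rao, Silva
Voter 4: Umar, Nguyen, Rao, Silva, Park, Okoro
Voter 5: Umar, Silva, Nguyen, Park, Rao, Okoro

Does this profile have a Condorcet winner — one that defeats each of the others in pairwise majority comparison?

No

Head-to-head results (5 voters total):
Umar vs Park: Park wins 3–2.
Umar vs Nguyen: Umar wins 4–1.
Umar vs Silva: Umar wins 3–2.
Umar vs Okoro: Umar wins 4–1.
Umar vs Rao: Umar wins 3–2.
Park vs Nguyen: Park wins 3–2.
Park vs Silva: Silva wins 4–1.
Park vs Okoro: Park wins 4–1.
Park vs Rao: Park wins 3–2.
Nguyen vs Silva: Silva wins 3–2.
Nguyen vs Okoro: Nguyen wins 4–1.
Nguyen vs Rao: Nguyen wins 3–2.
Silva vs Okoro: Silva wins 4–1.
Silva vs Rao: Silva wins 3–2.
Okoro vs Rao: Rao wins 3–2.
No candidate beats all others: Umar beats Silva beats Park beats Umar, a majority cycle.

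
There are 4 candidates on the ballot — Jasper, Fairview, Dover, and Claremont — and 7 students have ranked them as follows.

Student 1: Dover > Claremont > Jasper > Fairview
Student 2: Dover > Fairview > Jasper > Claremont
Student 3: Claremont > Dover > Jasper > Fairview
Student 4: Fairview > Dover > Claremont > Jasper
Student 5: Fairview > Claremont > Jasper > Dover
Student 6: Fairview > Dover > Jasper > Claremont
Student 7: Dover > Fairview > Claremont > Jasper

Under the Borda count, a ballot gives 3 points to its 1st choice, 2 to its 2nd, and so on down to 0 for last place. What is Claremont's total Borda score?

Borda scores:
  Jasper: 1 + 1 + 1 + 0 + 1 + 1 + 0 = 5
  Fairview: 0 + 2 + 0 + 3 + 3 + 3 + 2 = 13
  Dover: 3 + 3 + 2 + 2 + 0 + 2 + 3 = 15
  Claremont: 2 + 0 + 3 + 1 + 2 + 0 + 1 = 9

9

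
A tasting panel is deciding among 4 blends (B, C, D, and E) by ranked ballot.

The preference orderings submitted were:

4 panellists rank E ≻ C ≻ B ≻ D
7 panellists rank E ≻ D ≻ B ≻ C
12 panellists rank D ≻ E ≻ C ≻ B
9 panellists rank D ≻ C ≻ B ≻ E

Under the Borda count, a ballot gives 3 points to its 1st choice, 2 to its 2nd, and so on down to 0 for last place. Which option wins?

D

Borda scores:
  B: 4·1 + 7·1 + 12·0 + 9·1 = 20
  C: 4·2 + 7·0 + 12·1 + 9·2 = 38
  D: 4·0 + 7·2 + 12·3 + 9·3 = 77
  E: 4·3 + 7·3 + 12·2 + 9·0 = 57
D has the highest total.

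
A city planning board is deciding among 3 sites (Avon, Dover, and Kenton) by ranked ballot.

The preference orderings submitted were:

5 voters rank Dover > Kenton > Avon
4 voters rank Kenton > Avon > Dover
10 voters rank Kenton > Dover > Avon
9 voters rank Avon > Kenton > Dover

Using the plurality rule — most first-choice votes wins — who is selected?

First-place vote totals:
  Avon: 9
  Dover: 5
  Kenton: 14
Kenton has the most first-place votes.

Kenton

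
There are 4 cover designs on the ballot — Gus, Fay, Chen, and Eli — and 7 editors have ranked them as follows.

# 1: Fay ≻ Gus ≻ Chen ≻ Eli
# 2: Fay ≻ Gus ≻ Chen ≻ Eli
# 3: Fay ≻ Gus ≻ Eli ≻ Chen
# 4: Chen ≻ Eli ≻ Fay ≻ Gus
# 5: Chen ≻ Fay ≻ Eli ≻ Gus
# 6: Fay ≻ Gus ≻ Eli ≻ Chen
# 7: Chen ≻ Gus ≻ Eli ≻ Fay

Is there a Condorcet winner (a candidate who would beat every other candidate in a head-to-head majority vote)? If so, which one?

Fay

Head-to-head results (7 voters total):
Gus vs Fay: Fay wins 6–1.
Gus vs Chen: Gus wins 4–3.
Gus vs Eli: Gus wins 5–2.
Fay vs Chen: Fay wins 4–3.
Fay vs Eli: Fay wins 5–2.
Chen vs Eli: Chen wins 5–2.
Fay beats each rival — Gus (6–1), Chen (4–3), Eli (5–2) — so Fay is the Condorcet winner.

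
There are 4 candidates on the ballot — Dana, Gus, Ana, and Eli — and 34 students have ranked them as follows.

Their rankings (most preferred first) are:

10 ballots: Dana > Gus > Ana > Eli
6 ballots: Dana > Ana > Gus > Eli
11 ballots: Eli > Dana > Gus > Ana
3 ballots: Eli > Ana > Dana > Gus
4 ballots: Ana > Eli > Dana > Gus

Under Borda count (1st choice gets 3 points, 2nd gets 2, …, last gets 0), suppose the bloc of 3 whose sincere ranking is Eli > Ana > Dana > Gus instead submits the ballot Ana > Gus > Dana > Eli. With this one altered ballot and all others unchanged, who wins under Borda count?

Dana

Borda totals with the altered ballot: Dana 77, Gus 43, Ana 43, Eli 41.
The winner is unchanged: still Dana.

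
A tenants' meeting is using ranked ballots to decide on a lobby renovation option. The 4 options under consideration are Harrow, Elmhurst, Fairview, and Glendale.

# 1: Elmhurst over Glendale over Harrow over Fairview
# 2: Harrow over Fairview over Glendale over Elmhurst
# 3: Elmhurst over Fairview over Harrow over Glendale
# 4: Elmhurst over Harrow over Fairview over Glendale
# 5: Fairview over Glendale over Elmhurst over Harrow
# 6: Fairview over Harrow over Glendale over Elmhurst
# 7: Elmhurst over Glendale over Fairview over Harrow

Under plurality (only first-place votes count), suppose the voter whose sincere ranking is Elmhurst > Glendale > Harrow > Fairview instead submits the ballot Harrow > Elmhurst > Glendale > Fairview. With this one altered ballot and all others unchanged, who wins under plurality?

Elmhurst

First-place totals with the altered ballot: Harrow 2, Elmhurst 3, Fairview 2, Glendale 0.
The winner is unchanged: still Elmhurst.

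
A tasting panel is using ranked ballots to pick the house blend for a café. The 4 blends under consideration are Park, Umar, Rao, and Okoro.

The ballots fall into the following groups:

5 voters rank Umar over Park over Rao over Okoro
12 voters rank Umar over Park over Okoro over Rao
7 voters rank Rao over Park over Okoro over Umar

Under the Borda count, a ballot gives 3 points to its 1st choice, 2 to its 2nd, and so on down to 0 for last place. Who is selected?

Borda scores:
  Park: 5·2 + 12·2 + 7·2 = 48
  Umar: 5·3 + 12·3 + 7·0 = 51
  Rao: 5·1 + 12·0 + 7·3 = 26
  Okoro: 5·0 + 12·1 + 7·1 = 19
Umar has the highest total.

Umar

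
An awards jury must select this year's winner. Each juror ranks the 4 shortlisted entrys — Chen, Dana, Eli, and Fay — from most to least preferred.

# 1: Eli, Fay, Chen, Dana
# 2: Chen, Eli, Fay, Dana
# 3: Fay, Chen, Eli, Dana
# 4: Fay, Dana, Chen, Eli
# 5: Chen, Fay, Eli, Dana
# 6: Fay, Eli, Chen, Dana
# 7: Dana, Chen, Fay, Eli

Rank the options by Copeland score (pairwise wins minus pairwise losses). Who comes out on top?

Pairwise results:
  Chen vs Dana: Chen wins 5–2.
  Chen vs Eli: Chen wins 5–2.
  Chen vs Fay: Fay wins 4–3.
  Dana vs Eli: Eli wins 5–2.
  Dana vs Fay: Fay wins 6–1.
  Eli vs Fay: Fay wins 5–2.
Copeland scores (wins − losses):
  Chen: 2 − 1 = 1
  Dana: 0 − 3 = -3
  Eli: 1 − 2 = -1
  Fay: 3 − 0 = 3
Fay has the best Copeland score.

Fay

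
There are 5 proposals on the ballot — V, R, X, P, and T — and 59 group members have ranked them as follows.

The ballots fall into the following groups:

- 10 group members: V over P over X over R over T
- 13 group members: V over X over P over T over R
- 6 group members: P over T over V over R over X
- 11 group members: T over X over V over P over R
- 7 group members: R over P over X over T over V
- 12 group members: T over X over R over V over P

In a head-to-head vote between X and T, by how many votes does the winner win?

1

Ballots ranking X above T: 10+13+7 = 30.
Ballots ranking T above X: 6+11+12 = 29.
X wins 30–29, a margin of 1.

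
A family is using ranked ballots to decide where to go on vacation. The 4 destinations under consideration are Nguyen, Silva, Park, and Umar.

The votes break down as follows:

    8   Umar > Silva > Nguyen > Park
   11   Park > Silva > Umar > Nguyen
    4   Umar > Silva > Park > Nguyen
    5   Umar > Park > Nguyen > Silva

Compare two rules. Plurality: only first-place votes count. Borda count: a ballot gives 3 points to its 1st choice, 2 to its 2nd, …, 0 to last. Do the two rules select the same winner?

Plurality first-place counts: Nguyen 0, Silva 0, Park 11, Umar 17 → Umar.
Borda totals: Nguyen 13, Silva 46, Park 47, Umar 62 → Umar.
The two rules agree on Umar.

Yes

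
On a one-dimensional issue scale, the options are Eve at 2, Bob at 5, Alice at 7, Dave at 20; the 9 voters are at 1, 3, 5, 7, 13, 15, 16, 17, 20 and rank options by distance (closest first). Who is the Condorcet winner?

Alice

With single-peaked preferences on a line, the Condorcet winner is the candidate closest to the median voter.
The median voter (position 13) is closest to Alice at 7.
Check: Alice vs Eve — voters closer to Alice: 7 of 9.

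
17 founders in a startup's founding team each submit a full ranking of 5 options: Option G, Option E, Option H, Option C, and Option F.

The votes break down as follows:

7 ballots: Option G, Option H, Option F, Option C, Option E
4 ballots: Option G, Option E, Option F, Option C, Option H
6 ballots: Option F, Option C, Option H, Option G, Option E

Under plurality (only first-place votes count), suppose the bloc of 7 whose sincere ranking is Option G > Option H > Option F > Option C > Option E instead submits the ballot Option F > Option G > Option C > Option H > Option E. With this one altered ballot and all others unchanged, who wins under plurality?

Option F

First-place totals with the altered ballot: Option G 4, Option E 0, Option H 0, Option C 0, Option F 13.
The switch changes the winner from Option G to Option F.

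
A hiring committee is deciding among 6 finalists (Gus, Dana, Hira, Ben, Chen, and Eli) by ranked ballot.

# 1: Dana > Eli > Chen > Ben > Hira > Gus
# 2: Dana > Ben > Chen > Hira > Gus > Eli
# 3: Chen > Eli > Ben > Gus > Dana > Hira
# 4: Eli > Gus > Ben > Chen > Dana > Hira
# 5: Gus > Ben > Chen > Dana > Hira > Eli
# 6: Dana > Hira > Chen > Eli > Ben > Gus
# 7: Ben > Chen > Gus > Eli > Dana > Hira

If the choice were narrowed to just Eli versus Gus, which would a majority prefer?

Eli

Ballots ranking Eli above Gus: 4.
Ballots ranking Gus above Eli: 3.
Eli wins the head-to-head, 4–3.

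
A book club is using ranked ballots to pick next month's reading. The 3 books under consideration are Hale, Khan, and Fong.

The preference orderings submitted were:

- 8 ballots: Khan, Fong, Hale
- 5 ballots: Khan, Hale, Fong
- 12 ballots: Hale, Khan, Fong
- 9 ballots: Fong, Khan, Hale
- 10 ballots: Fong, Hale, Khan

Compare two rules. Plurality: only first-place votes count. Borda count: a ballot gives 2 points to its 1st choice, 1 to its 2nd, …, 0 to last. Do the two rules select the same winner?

No

Plurality first-place counts: Hale 12, Khan 13, Fong 19 → Fong.
Borda totals: Hale 39, Khan 47, Fong 46 → Khan.
The two rules disagree: plurality picks Fong, Borda picks Khan.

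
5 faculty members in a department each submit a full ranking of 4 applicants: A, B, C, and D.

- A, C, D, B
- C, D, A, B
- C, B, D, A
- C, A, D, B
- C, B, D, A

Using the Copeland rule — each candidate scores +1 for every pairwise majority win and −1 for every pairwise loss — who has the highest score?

Pairwise results:
  A vs B: A wins 3–2.
  A vs C: C wins 4–1.
  A vs D: D wins 3–2.
  B vs C: C wins 5–0.
  B vs D: D wins 3–2.
  C vs D: C wins 5–0.
Copeland scores (wins − losses):
  A: 1 − 2 = -1
  B: 0 − 3 = -3
  C: 3 − 0 = 3
  D: 2 − 1 = 1
C has the best Copeland score.

C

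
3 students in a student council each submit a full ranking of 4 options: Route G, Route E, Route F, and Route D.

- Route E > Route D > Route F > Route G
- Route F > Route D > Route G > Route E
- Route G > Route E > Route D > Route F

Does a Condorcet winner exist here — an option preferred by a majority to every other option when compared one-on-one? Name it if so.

None — there is no Condorcet winner

Head-to-head results (3 voters total):
Route G vs Route E: Route G wins 2–1.
Route G vs Route F: Route F wins 2–1.
Route G vs Route D: Route D wins 2–1.
Route E vs Route F: Route E wins 2–1.
Route E vs Route D: Route E wins 2–1.
Route F vs Route D: Route D wins 2–1.
No candidate beats all others: Route G beats Route E beats Route F beats Route G, a majority cycle.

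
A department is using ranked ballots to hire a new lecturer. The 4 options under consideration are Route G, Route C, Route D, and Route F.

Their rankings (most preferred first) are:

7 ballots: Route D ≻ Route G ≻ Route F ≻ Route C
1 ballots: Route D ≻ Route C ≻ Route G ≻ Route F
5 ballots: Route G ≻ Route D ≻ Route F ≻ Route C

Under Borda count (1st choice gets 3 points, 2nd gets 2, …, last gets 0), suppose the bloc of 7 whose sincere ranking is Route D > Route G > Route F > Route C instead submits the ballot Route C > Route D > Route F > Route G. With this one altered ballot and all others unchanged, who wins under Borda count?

Route D

Borda totals with the altered ballot: Route G 16, Route C 23, Route D 27, Route F 12.
The winner is unchanged: still Route D.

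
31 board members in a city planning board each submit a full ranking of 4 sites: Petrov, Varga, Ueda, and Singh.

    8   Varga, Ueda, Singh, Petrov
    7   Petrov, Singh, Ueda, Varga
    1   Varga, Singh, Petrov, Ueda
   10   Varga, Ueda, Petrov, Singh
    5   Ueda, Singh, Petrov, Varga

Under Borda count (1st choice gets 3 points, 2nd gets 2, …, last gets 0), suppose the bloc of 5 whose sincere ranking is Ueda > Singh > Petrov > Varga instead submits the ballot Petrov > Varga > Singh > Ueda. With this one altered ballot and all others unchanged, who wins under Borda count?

Varga

Borda totals with the altered ballot: Petrov 47, Varga 67, Ueda 43, Singh 29.
The switch changes the winner from Ueda to Varga.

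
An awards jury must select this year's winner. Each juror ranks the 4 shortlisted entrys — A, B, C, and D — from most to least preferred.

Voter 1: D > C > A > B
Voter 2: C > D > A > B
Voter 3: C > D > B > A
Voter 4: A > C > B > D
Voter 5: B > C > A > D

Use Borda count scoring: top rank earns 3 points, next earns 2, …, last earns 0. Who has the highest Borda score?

C

Borda scores:
  A: 1 + 1 + 0 + 3 + 1 = 6
  B: 0 + 0 + 1 + 1 + 3 = 5
  C: 2 + 3 + 3 + 2 + 2 = 12
  D: 3 + 2 + 2 + 0 + 0 = 7
C has the highest total.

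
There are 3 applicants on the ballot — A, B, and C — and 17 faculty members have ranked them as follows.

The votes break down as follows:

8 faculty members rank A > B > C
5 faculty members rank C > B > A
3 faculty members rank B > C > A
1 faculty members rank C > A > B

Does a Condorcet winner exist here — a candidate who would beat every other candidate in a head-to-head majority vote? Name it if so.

Head-to-head results (17 voters total):
A vs B: A wins 9–8.
A vs C: C wins 9–8.
B vs C: B wins 11–6.
No candidate beats all others: A beats B beats C beats A, a majority cycle.

None — there is no Condorcet winner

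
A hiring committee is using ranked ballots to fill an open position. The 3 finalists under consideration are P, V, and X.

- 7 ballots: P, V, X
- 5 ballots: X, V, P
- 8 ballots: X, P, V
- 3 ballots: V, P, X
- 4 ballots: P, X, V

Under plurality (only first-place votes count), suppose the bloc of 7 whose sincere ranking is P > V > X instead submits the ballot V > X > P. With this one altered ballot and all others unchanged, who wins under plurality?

X

First-place totals with the altered ballot: P 4, V 10, X 13.
The winner is unchanged: still X.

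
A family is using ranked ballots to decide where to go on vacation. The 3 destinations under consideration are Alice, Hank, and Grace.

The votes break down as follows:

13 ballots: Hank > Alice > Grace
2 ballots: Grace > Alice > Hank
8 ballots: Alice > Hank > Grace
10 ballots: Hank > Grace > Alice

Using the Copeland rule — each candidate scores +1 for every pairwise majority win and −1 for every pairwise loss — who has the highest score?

Hank

Pairwise results:
  Alice vs Hank: Hank wins 23–10.
  Alice vs Grace: Alice wins 21–12.
  Hank vs Grace: Hank wins 31–2.
Copeland scores (wins − losses):
  Alice: 1 − 1 = 0
  Hank: 2 − 0 = 2
  Grace: 0 − 2 = -2
Hank has the best Copeland score.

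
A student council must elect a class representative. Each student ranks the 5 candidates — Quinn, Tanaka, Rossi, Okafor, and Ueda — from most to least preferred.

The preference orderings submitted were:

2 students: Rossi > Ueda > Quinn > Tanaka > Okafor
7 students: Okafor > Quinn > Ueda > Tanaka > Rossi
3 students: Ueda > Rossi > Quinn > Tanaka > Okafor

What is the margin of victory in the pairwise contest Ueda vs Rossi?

Ballots ranking Ueda above Rossi: 7+3 = 10.
Ballots ranking Rossi above Ueda: 2.
Ueda wins 10–2, a margin of 8.

8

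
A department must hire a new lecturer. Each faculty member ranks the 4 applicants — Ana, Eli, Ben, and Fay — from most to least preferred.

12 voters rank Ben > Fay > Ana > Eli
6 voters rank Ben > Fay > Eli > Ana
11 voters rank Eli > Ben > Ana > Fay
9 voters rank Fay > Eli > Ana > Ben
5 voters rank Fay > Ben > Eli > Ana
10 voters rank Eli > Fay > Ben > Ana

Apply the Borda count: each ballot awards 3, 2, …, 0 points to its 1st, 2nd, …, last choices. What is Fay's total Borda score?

98

Borda scores:
  Ana: 12·1 + 6·0 + 11·1 + 9·1 + 5·0 + 10·0 = 32
  Eli: 12·0 + 6·1 + 11·3 + 9·2 + 5·1 + 10·3 = 92
  Ben: 12·3 + 6·3 + 11·2 + 9·0 + 5·2 + 10·1 = 96
  Fay: 12·2 + 6·2 + 11·0 + 9·3 + 5·3 + 10·2 = 98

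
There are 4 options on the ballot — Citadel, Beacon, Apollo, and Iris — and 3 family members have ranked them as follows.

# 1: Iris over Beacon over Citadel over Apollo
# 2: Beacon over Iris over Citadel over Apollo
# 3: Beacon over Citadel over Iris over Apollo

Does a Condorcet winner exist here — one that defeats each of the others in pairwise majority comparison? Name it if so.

Beacon

Head-to-head results (3 voters total):
Citadel vs Beacon: Beacon wins 3–0.
Citadel vs Apollo: Citadel wins 3–0.
Citadel vs Iris: Iris wins 2–1.
Beacon vs Apollo: Beacon wins 3–0.
Beacon vs Iris: Beacon wins 2–1.
Apollo vs Iris: Iris wins 3–0.
Beacon beats each rival — Citadel (3–0), Apollo (3–0), Iris (2–1) — so Beacon is the Condorcet winner.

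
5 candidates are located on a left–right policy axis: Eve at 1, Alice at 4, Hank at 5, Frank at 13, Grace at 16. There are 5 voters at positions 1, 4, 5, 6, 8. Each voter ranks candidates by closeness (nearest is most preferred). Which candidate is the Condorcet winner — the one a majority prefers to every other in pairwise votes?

With single-peaked preferences on a line, the Condorcet winner is the candidate closest to the median voter.
The median voter (position 5) is closest to Hank at 5.
Check: Hank vs Frank — voters closer to Hank: 5 of 5.

Hank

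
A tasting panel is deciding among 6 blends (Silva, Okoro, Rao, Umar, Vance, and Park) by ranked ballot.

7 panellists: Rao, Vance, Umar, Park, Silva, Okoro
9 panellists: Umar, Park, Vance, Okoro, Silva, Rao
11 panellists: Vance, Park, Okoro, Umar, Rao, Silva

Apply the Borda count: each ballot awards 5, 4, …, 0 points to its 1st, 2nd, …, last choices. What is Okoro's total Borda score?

51

Borda scores:
  Silva: 7·1 + 9·1 + 11·0 = 16
  Okoro: 7·0 + 9·2 + 11·3 = 51
  Rao: 7·5 + 9·0 + 11·1 = 46
  Umar: 7·3 + 9·5 + 11·2 = 88
  Vance: 7·4 + 9·3 + 11·5 = 110
  Park: 7·2 + 9·4 + 11·4 = 94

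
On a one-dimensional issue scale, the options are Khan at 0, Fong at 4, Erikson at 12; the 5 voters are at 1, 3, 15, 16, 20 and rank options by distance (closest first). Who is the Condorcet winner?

Erikson

With single-peaked preferences on a line, the Condorcet winner is the candidate closest to the median voter.
The median voter (position 15) is closest to Erikson at 12.
Check: Erikson vs Fong — voters closer to Erikson: 3 of 5.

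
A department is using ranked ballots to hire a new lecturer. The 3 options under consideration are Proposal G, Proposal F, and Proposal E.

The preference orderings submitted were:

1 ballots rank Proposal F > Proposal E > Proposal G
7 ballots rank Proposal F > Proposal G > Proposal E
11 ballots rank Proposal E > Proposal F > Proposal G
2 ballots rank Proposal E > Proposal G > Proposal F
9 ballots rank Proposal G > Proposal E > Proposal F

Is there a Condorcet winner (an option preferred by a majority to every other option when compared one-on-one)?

No

Head-to-head results (30 voters total):
Proposal G vs Proposal F: Proposal F wins 19–11.
Proposal G vs Proposal E: Proposal G wins 16–14.
Proposal F vs Proposal E: Proposal E wins 22–8.
No candidate beats all others: Proposal G beats Proposal E beats Proposal F beats Proposal G, a majority cycle.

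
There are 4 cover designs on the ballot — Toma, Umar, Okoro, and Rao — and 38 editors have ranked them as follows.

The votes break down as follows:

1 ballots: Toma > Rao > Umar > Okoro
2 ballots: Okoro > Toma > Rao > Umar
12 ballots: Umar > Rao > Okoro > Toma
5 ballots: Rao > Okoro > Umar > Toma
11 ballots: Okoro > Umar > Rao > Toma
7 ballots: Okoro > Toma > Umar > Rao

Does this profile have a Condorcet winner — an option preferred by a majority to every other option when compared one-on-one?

Head-to-head results (38 voters total):
Toma vs Umar: Umar wins 28–10.
Toma vs Okoro: Okoro wins 37–1.
Toma vs Rao: Rao wins 28–10.
Umar vs Okoro: Okoro wins 25–13.
Umar vs Rao: Umar wins 30–8.
Okoro vs Rao: Okoro wins 20–18.
Okoro beats each rival — Toma (37–1), Umar (25–13), Rao (20–18) — so Okoro is the Condorcet winner.

Yes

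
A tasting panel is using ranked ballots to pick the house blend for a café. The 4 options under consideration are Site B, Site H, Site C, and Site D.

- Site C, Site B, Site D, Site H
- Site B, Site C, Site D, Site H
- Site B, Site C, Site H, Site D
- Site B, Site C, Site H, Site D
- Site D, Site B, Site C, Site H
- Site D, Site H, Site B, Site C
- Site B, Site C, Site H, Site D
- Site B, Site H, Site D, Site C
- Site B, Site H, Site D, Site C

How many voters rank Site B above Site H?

8

Ballots ranking Site B above Site H: 8.
Ballots ranking Site H above Site B: 1.
So 8 of 9 voters prefer Site B to Site H.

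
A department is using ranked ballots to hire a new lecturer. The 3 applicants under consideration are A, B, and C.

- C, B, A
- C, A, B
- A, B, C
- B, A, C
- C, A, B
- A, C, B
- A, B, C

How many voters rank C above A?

Ballots ranking C above A: 3.
Ballots ranking A above C: 4.
So 3 of 7 voters prefer C to A.

3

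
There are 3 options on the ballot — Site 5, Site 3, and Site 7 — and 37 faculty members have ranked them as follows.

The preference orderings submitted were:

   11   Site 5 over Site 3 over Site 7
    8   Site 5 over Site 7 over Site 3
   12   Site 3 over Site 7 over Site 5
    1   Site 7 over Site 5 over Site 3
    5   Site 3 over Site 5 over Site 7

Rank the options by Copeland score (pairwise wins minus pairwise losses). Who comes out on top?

Site 5

Pairwise results:
  Site 5 vs Site 3: Site 5 wins 20–17.
  Site 5 vs Site 7: Site 5 wins 24–13.
  Site 3 vs Site 7: Site 3 wins 28–9.
Copeland scores (wins − losses):
  Site 5: 2 − 0 = 2
  Site 3: 1 − 1 = 0
  Site 7: 0 − 2 = -2
Site 5 has the best Copeland score.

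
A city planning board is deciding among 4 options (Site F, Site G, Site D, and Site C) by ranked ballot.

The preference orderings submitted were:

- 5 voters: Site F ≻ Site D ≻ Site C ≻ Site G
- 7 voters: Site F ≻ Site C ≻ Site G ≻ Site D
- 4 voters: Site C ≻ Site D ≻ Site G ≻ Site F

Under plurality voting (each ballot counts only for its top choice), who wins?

First-place vote totals:
  Site F: 12
  Site G: 0
  Site D: 0
  Site C: 4
Site F has the most first-place votes.

Site F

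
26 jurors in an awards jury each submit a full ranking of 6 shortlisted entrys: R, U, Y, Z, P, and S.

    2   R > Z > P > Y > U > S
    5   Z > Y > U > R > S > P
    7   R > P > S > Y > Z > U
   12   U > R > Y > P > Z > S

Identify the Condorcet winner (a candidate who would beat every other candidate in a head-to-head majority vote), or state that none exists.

There is no Condorcet winner

Head-to-head results (26 voters total):
R vs U: U wins 17–9.
R vs Y: R wins 21–5.
R vs Z: R wins 21–5.
R vs P: R wins 26–0.
R vs S: R wins 26–0.
U vs Y: Y wins 14–12.
U vs Z: Z wins 14–12.
U vs P: U wins 17–9.
U vs S: U wins 19–7.
Y vs Z: Y wins 19–7.
Y vs P: Y wins 17–9.
Y vs S: Y wins 19–7.
Z vs P: P wins 19–7.
Z vs S: Z wins 19–7.
P vs S: P wins 21–5.
No candidate beats all others: R beats Y beats U beats R, a majority cycle.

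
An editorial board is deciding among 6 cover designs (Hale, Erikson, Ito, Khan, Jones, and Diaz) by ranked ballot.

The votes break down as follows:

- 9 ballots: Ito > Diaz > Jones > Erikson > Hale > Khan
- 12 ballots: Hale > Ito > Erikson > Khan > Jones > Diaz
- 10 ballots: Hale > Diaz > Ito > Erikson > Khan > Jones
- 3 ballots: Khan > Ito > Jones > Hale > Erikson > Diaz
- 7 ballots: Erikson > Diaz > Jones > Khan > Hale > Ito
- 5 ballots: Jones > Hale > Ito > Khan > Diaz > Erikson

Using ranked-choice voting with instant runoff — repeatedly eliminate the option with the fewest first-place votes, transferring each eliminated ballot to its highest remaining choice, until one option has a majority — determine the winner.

Round 1: Hale 22, Ito 9, Erikson 7, Jones 5, Khan 3, Diaz 0. Diaz has the fewest and is eliminated.
Round 2: Hale 22, Ito 9, Erikson 7, Jones 5, Khan 3. Khan has the fewest and is eliminated.
Round 3: Hale 22, Ito 12, Erikson 7, Jones 5. Jones has the fewest and is eliminated.
Round 4: Hale 27, Ito 12, Erikson 7. Hale has a majority.

Hale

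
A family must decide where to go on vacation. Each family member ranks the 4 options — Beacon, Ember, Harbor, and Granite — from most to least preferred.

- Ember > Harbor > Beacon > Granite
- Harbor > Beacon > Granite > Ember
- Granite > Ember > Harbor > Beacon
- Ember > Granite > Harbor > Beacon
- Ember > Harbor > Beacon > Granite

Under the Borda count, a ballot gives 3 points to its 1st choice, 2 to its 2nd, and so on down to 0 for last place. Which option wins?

Borda scores:
  Beacon: 1 + 2 + 0 + 0 + 1 = 4
  Ember: 3 + 0 + 2 + 3 + 3 = 11
  Harbor: 2 + 3 + 1 + 1 + 2 = 9
  Granite: 0 + 1 + 3 + 2 + 0 = 6
Ember has the highest total.

Ember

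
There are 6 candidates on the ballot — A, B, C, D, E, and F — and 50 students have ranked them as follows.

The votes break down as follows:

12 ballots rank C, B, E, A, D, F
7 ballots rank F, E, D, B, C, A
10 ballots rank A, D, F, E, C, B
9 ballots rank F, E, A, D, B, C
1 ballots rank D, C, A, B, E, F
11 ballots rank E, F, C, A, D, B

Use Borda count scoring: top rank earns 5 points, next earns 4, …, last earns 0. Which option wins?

E

Borda scores:
  A: 12·2 + 7·0 + 10·5 + 9·3 + 3 + 11·2 = 126
  B: 12·4 + 7·2 + 10·0 + 9·1 + 2 + 11·0 = 73
  C: 12·5 + 7·1 + 10·1 + 9·0 + 4 + 11·3 = 114
  D: 12·1 + 7·3 + 10·4 + 9·2 + 5 + 11·1 = 107
  E: 12·3 + 7·4 + 10·2 + 9·4 + 1 + 11·5 = 176
  F: 12·0 + 7·5 + 10·3 + 9·5 + 0 + 11·4 = 154
E has the highest total.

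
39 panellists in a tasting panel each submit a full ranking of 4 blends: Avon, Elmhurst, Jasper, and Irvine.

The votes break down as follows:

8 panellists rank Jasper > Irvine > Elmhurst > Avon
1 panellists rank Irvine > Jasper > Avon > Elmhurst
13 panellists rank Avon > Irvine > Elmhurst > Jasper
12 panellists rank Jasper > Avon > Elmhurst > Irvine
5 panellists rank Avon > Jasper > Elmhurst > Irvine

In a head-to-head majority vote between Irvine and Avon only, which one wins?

Ballots ranking Irvine above Avon: 8+1 = 9.
Ballots ranking Avon above Irvine: 13+12+5 = 30.
Avon wins the head-to-head, 30–9.

Avon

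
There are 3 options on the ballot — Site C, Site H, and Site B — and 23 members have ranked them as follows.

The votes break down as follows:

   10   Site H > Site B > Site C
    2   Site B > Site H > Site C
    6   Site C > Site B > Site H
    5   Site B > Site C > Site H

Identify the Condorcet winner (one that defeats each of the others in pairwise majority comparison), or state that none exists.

Head-to-head results (23 voters total):
Site C vs Site H: Site H wins 12–11.
Site C vs Site B: Site B wins 17–6.
Site H vs Site B: Site B wins 13–10.
Site B beats each rival — Site C (17–6), Site H (13–10) — so Site B is the Condorcet winner.

Site B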